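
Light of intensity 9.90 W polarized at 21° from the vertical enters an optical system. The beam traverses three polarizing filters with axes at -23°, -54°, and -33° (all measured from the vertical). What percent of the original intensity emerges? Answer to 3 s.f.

I₁ = 9.90 W · cos²(44°) = 5.123 W.
I₂ = I₁ · cos²(31°) = 5.123 · 0.7347 = 3.764 W.
I₃ = I₂ · cos²(21°) = 3.764 · 0.8716 = 3.28 W.
That is 33.14% of the incident intensity.

≈ 33.1%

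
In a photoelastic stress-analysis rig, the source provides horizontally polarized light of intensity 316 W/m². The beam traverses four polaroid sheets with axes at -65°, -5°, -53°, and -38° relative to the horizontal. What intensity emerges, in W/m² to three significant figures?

I ≈ 5.89 W/m²

I₁ = 316 W/m² · cos²(65°) = 56.44 W/m².
I₂ = I₁ · cos²(60°) = 56.44 · 0.25 = 14.11 W/m².
I₃ = I₂ · cos²(48°) = 14.11 · 0.4477 = 6.318 W/m².
I₄ = I₃ · cos²(15°) = 6.318 · 0.933 = 5.894 W/m².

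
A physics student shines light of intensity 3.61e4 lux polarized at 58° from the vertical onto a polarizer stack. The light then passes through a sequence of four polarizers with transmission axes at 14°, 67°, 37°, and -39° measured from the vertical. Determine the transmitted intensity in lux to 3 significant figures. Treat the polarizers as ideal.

I₁ = 3.61e4 lux · cos²(44°) = 1.868e+04 lux.
I₂ = I₁ · cos²(53°) = 1.868e+04 · 0.3622 = 6766 lux.
I₃ = I₂ · cos²(30°) = 6766 · 0.75 = 5074 lux.
I₄ = I₃ · cos²(76°) = 5074 · 0.05853 = 297 lux.

I ≈ 297 lux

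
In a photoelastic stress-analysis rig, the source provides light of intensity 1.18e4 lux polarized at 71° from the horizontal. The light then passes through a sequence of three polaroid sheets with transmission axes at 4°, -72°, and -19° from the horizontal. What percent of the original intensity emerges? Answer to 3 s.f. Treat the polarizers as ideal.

≈ 0.324%

I₁ = 1.18e4 lux · cos²(67°) = 1802 lux.
I₂ = I₁ · cos²(76°) = 1802 · 0.05853 = 105.4 lux.
I₃ = I₂ · cos²(53°) = 105.4 · 0.3622 = 38.19 lux.
That is 0.3236% of the incident intensity.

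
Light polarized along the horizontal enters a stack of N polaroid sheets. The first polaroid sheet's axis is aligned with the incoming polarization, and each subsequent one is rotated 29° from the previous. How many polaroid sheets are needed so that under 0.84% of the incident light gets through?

N = 19

First polarizer is aligned with the polarization: full transmission.
Each further stage multiplies by cos²(29°) = 0.765.
After N polarizers: T = 0.765^(N−1). Require T < 0.0084 ⇒ N−1 > ln(0.0084)/ln(0.765) = 17.84, so N−1 ≥ 18 and N = 19.
Check: N=19 gives T = 0.008044 < 0.0084; N=18 gives T = 0.01052.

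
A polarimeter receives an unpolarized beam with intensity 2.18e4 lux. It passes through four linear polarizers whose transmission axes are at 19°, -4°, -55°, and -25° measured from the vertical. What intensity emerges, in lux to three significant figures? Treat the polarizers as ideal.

Unpolarized light through the first polarizer → I₁ = 2.18e4 lux/2 = 1.09e+04 lux, polarized at 19°.
I₂ = I₁ · cos²(23°) = 1.09e+04 · 0.8473 = 9236 lux.
I₃ = I₂ · cos²(51°) = 9236 · 0.396 = 3658 lux.
I₄ = I₃ · cos²(30°) = 3658 · 0.75 = 2743 lux.

I ≈ 2740 lux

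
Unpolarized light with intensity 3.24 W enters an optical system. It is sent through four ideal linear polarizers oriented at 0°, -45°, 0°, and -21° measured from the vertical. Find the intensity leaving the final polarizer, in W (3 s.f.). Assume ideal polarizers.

I ≈ 0.353 W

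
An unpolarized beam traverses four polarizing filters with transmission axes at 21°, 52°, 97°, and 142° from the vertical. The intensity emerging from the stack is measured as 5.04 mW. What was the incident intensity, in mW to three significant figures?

I₀ ≈ 54.9 mW

Unpolarized light through the first polarizer → I₁ = ½ I₀, now polarized at 21°.
I₂ = I₁ cos²(52° − 21°) = 0.5 I₀ · cos²(31°) = 0.3674 I₀.
I₃ = I₂ cos²(97° − 52°) = 0.3674 I₀ · cos²(45°) = 0.1837 I₀.
I₄ = I₃ cos²(142° − 97°) = 0.1837 I₀ · cos²(45°) = 0.09184 I₀.
So 5.04 mW = 0.09184 I₀, giving I₀ = 5.04/0.09184 = 54.88 mW.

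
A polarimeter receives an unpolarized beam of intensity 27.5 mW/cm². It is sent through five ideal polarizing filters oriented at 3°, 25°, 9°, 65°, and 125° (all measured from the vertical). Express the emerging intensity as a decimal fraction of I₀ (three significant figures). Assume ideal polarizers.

Unpolarized light through the first polarizer → I₁ = 27.5 mW/cm²/2 = 13.75 mW/cm², polarized at 3°.
I₂ = I₁ · cos²(22°) = 13.75 · 0.8597 = 11.82 mW/cm².
I₃ = I₂ · cos²(16°) = 11.82 · 0.924 = 10.92 mW/cm².
I₄ = I₃ · cos²(56°) = 10.92 · 0.3127 = 3.415 mW/cm².
I₅ = I₄ · cos²(60°) = 3.415 · 0.25 = 0.8538 mW/cm².
Transmitted fraction = 0.03105.

I/I₀ ≈ 0.0310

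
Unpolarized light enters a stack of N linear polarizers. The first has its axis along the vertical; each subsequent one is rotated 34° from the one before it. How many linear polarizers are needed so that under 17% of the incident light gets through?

First polarizer halves the unpolarized light: factor 1/2.
Each further stage multiplies by cos²(34°) = 0.6873.
After N polarizers: T = 0.5·0.6873^(N−1). Require T < 0.17 ⇒ N−1 > ln(0.17/0.5)/ln(0.6873) = 2.88, so N−1 ≥ 3 and N = 4.
Check: N=4 gives T = 0.1623 < 0.17; N=3 gives T = 0.2362.

N = 4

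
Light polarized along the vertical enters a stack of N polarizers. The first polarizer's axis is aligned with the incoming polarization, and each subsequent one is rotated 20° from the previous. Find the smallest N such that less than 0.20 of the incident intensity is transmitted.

First polarizer is aligned with the polarization: full transmission.
Each further stage multiplies by cos²(20°) = 0.883.
After N polarizers: T = 0.883^(N−1). Require T < 0.20 ⇒ N−1 > ln(0.20)/ln(0.883) = 12.94, so N−1 ≥ 13 and N = 14.
Check: N=14 gives T = 0.1984 < 0.20; N=13 gives T = 0.2247.

N = 14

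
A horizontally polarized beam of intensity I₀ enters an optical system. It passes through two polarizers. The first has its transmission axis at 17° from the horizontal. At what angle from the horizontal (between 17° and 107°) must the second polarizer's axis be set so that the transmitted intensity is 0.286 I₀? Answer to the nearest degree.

θ ≈ 73°

I₁ = I₀ cos²(17° − 0°) = I₀ cos²(17°) = 0.9145 I₀.
Need I₂/I₀ = 0.286, so cos²(θ − 17°) = 0.286 / 0.9145 = 0.3127.
θ − 17° = arccos(√0.3127) = 56.0°, giving θ ≈ 17 + 56.0 = 73.0°.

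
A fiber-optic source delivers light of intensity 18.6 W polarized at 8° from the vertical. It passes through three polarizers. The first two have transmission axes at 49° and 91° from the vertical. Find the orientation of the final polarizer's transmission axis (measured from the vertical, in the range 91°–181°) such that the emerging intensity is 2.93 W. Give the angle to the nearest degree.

θ ≈ 136°

I₁ = I₀ cos²(49° − 8°) = I₀ cos²(41°) = 0.5696 I₀.
I₂ = I₁ cos²(91° − 49°) = 0.5696 I₀ · cos²(42°) = 0.3146 I₀.
Target fraction: 2.93 / 18.6 W = 0.1575 of I₀.
Need I₃/I₀ = 0.1575, so cos²(θ − 91°) = 0.1575 / 0.3146 = 0.5008.
θ − 91° = arccos(√0.5008) = 45.0°, giving θ ≈ 91 + 45.0 = 136.0°.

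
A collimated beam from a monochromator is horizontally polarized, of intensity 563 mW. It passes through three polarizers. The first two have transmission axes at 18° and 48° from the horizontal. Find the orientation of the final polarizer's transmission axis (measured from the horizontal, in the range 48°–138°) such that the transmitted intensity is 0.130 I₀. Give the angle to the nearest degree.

θ ≈ 112°

I₁ = I₀ cos²(18° − 0°) = I₀ cos²(18°) = 0.9045 I₀.
I₂ = I₁ cos²(48° − 18°) = 0.9045 I₀ · cos²(30°) = 0.6784 I₀.
Need I₃/I₀ = 0.13, so cos²(θ − 48°) = 0.13 / 0.6784 = 0.1916.
θ − 48° = arccos(√0.1916) = 64.0°, giving θ ≈ 48 + 64.0 = 112.0°.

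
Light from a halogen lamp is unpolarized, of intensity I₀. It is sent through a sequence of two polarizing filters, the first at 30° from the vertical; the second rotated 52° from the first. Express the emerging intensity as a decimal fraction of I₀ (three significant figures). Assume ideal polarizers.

Unpolarized light through the first polarizer → I₁ = ½ I₀, now polarized at 30°.
I₂ = I₁ cos²(52°) = 0.5 · 0.379 I₀ = 0.1895 I₀.
Transmitted fraction = 0.1895.

≈ 0.190 I₀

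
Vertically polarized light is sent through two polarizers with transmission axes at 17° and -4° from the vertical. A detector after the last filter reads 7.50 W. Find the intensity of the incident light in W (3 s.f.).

I₀ ≈ 9.41 W

I₁ = I₀ cos²(17° − 0°) = I₀ cos²(17°) = 0.9145 I₀.
I₂ = I₁ cos²(-4° − 17°) = 0.9145 I₀ · cos²(21°) = 0.7971 I₀.
So 7.50 W = 0.7971 I₀, giving I₀ = 7.50/0.7971 = 9.409 W.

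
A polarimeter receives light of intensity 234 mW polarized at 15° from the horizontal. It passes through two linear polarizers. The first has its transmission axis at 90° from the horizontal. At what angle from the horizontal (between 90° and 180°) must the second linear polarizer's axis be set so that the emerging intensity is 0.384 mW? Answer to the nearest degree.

I₁ = I₀ cos²(90° − 15°) = I₀ cos²(75°) = 0.06699 I₀.
Target fraction: 0.384 / 234 mW = 0.001641 of I₀.
Need I₂/I₀ = 0.001641, so cos²(θ − 90°) = 0.001641 / 0.06699 = 0.0245.
θ − 90° = arccos(√0.0245) = 81.0°, giving θ ≈ 90 + 81.0 = 171.0°.

θ ≈ 171°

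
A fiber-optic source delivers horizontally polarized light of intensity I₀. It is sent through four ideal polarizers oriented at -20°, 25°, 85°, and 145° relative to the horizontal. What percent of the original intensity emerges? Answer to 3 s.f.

I₁ = I₀ cos²(-20° − 0°) = I₀ cos²(20°) = 0.883 I₀.
I₂ = I₁ cos²(25° + 20°) = 0.883 I₀ · cos²(45°) = 0.4415 I₀.
I₃ = I₂ cos²(85° − 25°) = 0.4415 I₀ · cos²(60°) = 0.1104 I₀.
I₄ = I₃ cos²(145° − 85°) = 0.1104 I₀ · cos²(60°) = 0.02759 I₀.
That is 2.759% of the incident intensity.

≈ 2.76%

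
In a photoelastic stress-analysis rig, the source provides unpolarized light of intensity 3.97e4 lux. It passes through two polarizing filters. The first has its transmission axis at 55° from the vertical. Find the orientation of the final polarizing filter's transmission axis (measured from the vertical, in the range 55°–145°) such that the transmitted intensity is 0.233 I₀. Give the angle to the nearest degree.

Unpolarized light through the first polarizer → I₁ = ½ I₀, now polarized at 55°.
Need I₂/I₀ = 0.233, so cos²(θ − 55°) = 0.233 / 0.5 = 0.466.
θ − 55° = arccos(√0.466) = 46.9°, giving θ ≈ 55 + 46.9 = 101.9°.

θ ≈ 102°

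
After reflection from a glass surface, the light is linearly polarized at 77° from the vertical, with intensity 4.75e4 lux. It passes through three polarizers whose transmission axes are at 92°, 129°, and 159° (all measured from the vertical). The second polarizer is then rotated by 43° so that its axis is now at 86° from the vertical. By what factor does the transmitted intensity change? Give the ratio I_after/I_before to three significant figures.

Before rotation:
I₁ = I₀ cos²(92° − 77°) = I₀ cos²(15°) = 0.933 I₀.
I₂ = I₁ cos²(129° − 92°) = 0.933 I₀ · cos²(37°) = 0.5951 I₀.
I₃ = I₂ cos²(159° − 129°) = 0.5951 I₀ · cos²(30°) = 0.4463 I₀.
After rotation:
I₁ = I₀ cos²(92° − 77°) = I₀ cos²(15°) = 0.933 I₀.
I₂ = I₁ cos²(86° − 92°) = 0.933 I₀ · cos²(6°) = 0.9228 I₀.
I₃ = I₂ cos²(159° − 86°) = 0.9228 I₀ · cos²(73°) = 0.07888 I₀.
Ratio = 0.07888 / 0.4463 = 0.1767.

I_new/I_old ≈ 0.177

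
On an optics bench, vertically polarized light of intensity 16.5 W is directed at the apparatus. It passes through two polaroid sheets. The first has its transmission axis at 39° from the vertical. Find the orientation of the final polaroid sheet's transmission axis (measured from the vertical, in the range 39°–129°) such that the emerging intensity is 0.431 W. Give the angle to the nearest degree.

I₁ = I₀ cos²(39° − 0°) = I₀ cos²(39°) = 0.604 I₀.
Target fraction: 0.431 / 16.5 W = 0.02612 of I₀.
Need I₂/I₀ = 0.02612, so cos²(θ − 39°) = 0.02612 / 0.604 = 0.04325.
θ − 39° = arccos(√0.04325) = 78.0°, giving θ ≈ 39 + 78.0 = 117.0°.

θ ≈ 117°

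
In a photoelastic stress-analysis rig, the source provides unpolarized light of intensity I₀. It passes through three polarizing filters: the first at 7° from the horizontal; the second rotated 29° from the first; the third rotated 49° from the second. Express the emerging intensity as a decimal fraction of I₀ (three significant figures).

≈ 0.165 I₀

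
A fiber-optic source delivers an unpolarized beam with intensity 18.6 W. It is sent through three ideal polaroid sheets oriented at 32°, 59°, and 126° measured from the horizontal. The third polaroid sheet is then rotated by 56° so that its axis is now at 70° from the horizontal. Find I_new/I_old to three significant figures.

I_new/I_old ≈ 6.31

Before rotation:
Unpolarized light through the first polarizer → I₁ = ½ I₀, now polarized at 32°.
I₂ = I₁ cos²(59° − 32°) = 0.5 I₀ · cos²(27°) = 0.3969 I₀.
I₃ = I₂ cos²(126° − 59°) = 0.3969 I₀ · cos²(67°) = 0.0606 I₀.
After rotation:
Unpolarized light through the first polarizer → I₁ = ½ I₀, now polarized at 32°.
I₂ = I₁ cos²(59° − 32°) = 0.5 I₀ · cos²(27°) = 0.3969 I₀.
I₃ = I₂ cos²(70° − 59°) = 0.3969 I₀ · cos²(11°) = 0.3825 I₀.
Ratio = 0.3825 / 0.0606 = 6.312.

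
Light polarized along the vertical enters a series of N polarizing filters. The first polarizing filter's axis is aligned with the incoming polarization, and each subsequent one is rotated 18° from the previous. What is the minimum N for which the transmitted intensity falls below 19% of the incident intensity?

N = 18

First polarizer is aligned with the polarization: full transmission.
Each further stage multiplies by cos²(18°) = 0.9045.
After N polarizers: T = 0.9045^(N−1). Require T < 0.19 ⇒ N−1 > ln(0.19)/ln(0.9045) = 16.55, so N−1 ≥ 17 and N = 18.
Check: N=18 gives T = 0.1816 < 0.19; N=17 gives T = 0.2007.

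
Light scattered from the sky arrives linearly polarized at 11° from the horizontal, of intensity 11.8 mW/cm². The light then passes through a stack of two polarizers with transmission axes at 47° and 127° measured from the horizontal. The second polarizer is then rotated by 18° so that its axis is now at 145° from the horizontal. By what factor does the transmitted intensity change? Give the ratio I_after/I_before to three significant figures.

I_new/I_old ≈ 0.642

Before rotation:
By Malus's law, I₁ = I₀ cos²(47° − 11°) = I₀ cos²(36°) = 0.6545 I₀.
I₂ = I₁ cos²(127° − 47°) = 0.6545 I₀ · cos²(80°) = 0.01974 I₀.
After rotation:
I₁ = I₀ cos²(47° − 11°) = I₀ cos²(36°) = 0.6545 I₀.
Angle between axes 1 and 2: 82°. I₂ = 0.6545 I₀ · cos²(82°) = 0.01268 I₀.
Ratio = 0.01268 / 0.01974 = 0.6423.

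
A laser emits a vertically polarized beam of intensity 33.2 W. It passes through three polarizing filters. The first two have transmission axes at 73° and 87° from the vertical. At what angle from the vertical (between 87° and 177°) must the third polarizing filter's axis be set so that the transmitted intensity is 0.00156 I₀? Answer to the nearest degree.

θ ≈ 169°

By Malus's law, I₁ = I₀ cos²(73° − 0°) = I₀ cos²(73°) = 0.08548 I₀.
I₂ = I₁ cos²(87° − 73°) = 0.08548 I₀ · cos²(14°) = 0.08048 I₀.
Need I₃/I₀ = 0.00156, so cos²(θ − 87°) = 0.00156 / 0.08048 = 0.01938.
θ − 87° = arccos(√0.01938) = 82.0°, giving θ ≈ 87 + 82.0 = 169.0°.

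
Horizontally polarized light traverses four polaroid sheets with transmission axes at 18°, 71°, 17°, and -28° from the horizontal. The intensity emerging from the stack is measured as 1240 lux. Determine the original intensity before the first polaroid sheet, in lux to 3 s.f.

I₁ = I₀ cos²(18° − 0°) = I₀ cos²(18°) = 0.9045 I₀.
I₂ = I₁ cos²(71° − 18°) = 0.9045 I₀ · cos²(53°) = 0.3276 I₀.
I₃ = I₂ cos²(17° − 71°) = 0.3276 I₀ · cos²(54°) = 0.1132 I₀.
I₄ = I₃ cos²(-28° − 17°) = 0.1132 I₀ · cos²(45°) = 0.05659 I₀.
So 1240 lux = 0.05659 I₀, giving I₀ = 1240/0.05659 = 2.191e+04 lux.

I₀ ≈ 2.19e4 lux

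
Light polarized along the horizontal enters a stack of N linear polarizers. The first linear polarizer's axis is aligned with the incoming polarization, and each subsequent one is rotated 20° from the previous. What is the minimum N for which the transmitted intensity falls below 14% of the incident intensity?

N = 17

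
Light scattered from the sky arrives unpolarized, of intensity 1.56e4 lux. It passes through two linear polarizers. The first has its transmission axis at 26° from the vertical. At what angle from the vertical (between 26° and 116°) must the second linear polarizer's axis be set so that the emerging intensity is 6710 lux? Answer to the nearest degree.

Unpolarized light through the first polarizer → I₁ = ½ I₀, now polarized at 26°.
Target fraction: 6710 / 1.56e4 lux = 0.4301 of I₀.
Need I₂/I₀ = 0.4301, so cos²(θ − 26°) = 0.4301 / 0.5 = 0.8603.
θ − 26° = arccos(√0.8603) = 22.0°, giving θ ≈ 26 + 22.0 = 48.0°.

θ ≈ 48°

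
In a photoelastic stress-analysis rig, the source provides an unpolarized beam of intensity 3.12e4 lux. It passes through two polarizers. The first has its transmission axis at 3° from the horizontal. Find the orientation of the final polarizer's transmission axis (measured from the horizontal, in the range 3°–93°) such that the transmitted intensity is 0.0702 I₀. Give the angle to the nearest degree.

θ ≈ 71°

Unpolarized light through the first polarizer → I₁ = ½ I₀, now polarized at 3°.
Need I₂/I₀ = 0.0702, so cos²(θ − 3°) = 0.0702 / 0.5 = 0.1404.
θ − 3° = arccos(√0.1404) = 68.0°, giving θ ≈ 3 + 68.0 = 71.0°.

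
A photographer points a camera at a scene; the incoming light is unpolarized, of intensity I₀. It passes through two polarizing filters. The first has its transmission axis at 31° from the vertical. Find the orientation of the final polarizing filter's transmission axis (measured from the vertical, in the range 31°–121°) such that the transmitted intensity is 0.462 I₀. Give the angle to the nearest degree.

θ ≈ 47°

Unpolarized light through the first polarizer → I₁ = ½ I₀, now polarized at 31°.
Need I₂/I₀ = 0.462, so cos²(θ − 31°) = 0.462 / 0.5 = 0.924.
θ − 31° = arccos(√0.924) = 16.0°, giving θ ≈ 31 + 16.0 = 47.0°.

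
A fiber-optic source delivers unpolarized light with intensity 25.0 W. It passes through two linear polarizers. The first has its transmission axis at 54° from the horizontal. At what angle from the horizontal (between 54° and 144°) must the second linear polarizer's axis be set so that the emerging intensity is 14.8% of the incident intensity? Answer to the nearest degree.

θ ≈ 111°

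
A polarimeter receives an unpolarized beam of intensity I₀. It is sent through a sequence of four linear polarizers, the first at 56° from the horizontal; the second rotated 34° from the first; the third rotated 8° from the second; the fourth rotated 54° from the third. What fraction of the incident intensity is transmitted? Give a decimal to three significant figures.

≈ 0.116 I₀

Unpolarized light through the first polarizer → I₁ = ½ I₀, now polarized at 56°.
I₂ = I₁ cos²(34°) = 0.5 · 0.6873 I₀ = 0.3437 I₀.
I₃ = I₂ cos²(8°) = 0.3437 · 0.9806 I₀ = 0.337 I₀.
I₄ = I₃ cos²(54°) = 0.337 · 0.3455 I₀ = 0.1164 I₀.
Transmitted fraction = 0.1164.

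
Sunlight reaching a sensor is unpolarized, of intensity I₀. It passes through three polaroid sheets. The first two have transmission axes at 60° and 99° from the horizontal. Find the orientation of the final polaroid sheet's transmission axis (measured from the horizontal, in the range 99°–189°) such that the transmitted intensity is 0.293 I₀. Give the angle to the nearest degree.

θ ≈ 109°

Unpolarized light through the first polarizer → I₁ = ½ I₀, now polarized at 60°.
I₂ = I₁ cos²(99° − 60°) = 0.5 I₀ · cos²(39°) = 0.302 I₀.
Need I₃/I₀ = 0.293, so cos²(θ − 99°) = 0.293 / 0.302 = 0.9703.
θ − 99° = arccos(√0.9703) = 9.9°, giving θ ≈ 99 + 9.9 = 108.9°.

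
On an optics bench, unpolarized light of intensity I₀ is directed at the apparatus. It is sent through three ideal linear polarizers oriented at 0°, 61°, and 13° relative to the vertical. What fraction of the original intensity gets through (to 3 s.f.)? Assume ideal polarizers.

≈ 0.0526 I₀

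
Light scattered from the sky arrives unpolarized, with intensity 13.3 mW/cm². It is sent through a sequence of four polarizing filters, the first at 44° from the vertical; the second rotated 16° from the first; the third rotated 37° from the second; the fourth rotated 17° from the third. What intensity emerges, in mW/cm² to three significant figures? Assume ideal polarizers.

Unpolarized light through the first polarizer → I₁ = 13.3 mW/cm²/2 = 6.65 mW/cm², polarized at 44°.
I₂ = I₁ · cos²(16°) = 6.65 · 0.924 = 6.145 mW/cm².
I₃ = I₂ · cos²(37°) = 6.145 · 0.6378 = 3.919 mW/cm².
I₄ = I₃ · cos²(17°) = 3.919 · 0.9145 = 3.584 mW/cm².

I ≈ 3.58 mW/cm²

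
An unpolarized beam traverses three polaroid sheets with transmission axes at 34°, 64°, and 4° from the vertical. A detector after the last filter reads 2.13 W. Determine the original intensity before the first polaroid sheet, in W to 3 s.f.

Unpolarized light through the first polarizer → I₁ = ½ I₀, now polarized at 34°.
I₂ = I₁ cos²(64° − 34°) = 0.5 I₀ · cos²(30°) = 0.375 I₀.
I₃ = I₂ cos²(4° − 64°) = 0.375 I₀ · cos²(60°) = 0.09375 I₀.
So 2.13 W = 0.09375 I₀, giving I₀ = 2.13/0.09375 = 22.72 W.

I₀ ≈ 22.7 W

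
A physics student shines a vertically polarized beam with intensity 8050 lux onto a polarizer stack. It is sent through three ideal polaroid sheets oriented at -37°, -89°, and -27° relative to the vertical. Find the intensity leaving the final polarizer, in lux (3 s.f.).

I ≈ 429 lux

I₁ = 8050 lux · cos²(37°) = 5134 lux.
I₂ = I₁ · cos²(52°) = 5134 · 0.379 = 1946 lux.
I₃ = I₂ · cos²(62°) = 1946 · 0.2204 = 428.9 lux.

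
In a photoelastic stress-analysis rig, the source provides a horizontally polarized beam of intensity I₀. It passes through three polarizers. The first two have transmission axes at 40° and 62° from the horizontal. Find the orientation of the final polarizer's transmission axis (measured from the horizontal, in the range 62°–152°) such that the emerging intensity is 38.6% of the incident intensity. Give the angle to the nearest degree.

θ ≈ 91°

By Malus's law, I₁ = I₀ cos²(40° − 0°) = I₀ cos²(40°) = 0.5868 I₀.
I₂ = I₁ cos²(62° − 40°) = 0.5868 I₀ · cos²(22°) = 0.5045 I₀.
Need I₃/I₀ = 0.386, so cos²(θ − 62°) = 0.386 / 0.5045 = 0.7652.
θ − 62° = arccos(√0.7652) = 29.0°, giving θ ≈ 62 + 29.0 = 91.0°.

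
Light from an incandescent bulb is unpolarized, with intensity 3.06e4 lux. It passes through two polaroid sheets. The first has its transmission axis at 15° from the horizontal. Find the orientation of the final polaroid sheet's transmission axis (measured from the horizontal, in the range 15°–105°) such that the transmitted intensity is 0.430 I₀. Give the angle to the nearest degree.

θ ≈ 37°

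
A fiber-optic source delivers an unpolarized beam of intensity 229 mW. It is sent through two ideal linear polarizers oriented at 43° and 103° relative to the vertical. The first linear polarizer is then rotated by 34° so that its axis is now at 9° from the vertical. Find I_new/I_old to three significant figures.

I_new/I_old ≈ 0.0195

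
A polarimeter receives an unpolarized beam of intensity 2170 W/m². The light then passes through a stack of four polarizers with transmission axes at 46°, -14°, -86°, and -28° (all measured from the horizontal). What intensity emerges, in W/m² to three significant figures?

Unpolarized light through the first polarizer → I₁ = 2170 W/m²/2 = 1085 W/m², polarized at 46°.
I₂ = I₁ · cos²(60°) = 1085 · 0.25 = 271.3 W/m².
I₃ = I₂ · cos²(72°) = 271.3 · 0.09549 = 25.9 W/m².
I₄ = I₃ · cos²(58°) = 25.9 · 0.2808 = 7.274 W/m².

I ≈ 7.27 W/m²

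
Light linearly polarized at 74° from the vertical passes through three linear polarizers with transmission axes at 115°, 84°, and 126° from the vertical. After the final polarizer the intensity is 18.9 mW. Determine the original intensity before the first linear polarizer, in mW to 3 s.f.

I₀ ≈ 81.8 mW

I₁ = I₀ cos²(115° − 74°) = I₀ cos²(41°) = 0.5696 I₀.
I₂ = I₁ cos²(84° − 115°) = 0.5696 I₀ · cos²(31°) = 0.4185 I₀.
I₃ = I₂ cos²(126° − 84°) = 0.4185 I₀ · cos²(42°) = 0.2311 I₀.
So 18.9 mW = 0.2311 I₀, giving I₀ = 18.9/0.2311 = 81.78 mW.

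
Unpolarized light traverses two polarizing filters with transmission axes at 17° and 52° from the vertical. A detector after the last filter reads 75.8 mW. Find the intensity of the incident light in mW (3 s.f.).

I₀ ≈ 226 mW

Unpolarized light through the first polarizer → I₁ = ½ I₀, now polarized at 17°.
I₂ = I₁ cos²(52° − 17°) = 0.5 I₀ · cos²(35°) = 0.3355 I₀.
So 75.8 mW = 0.3355 I₀, giving I₀ = 75.8/0.3355 = 225.9 mW.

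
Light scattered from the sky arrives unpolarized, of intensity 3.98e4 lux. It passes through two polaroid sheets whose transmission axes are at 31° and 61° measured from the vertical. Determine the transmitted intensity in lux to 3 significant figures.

I ≈ 1.49e4 lux

Unpolarized light through the first polarizer → I₁ = 3.98e4 lux/2 = 1.99e+04 lux, polarized at 31°.
I₂ = I₁ · cos²(30°) = 1.99e+04 · 0.75 = 1.493e+04 lux.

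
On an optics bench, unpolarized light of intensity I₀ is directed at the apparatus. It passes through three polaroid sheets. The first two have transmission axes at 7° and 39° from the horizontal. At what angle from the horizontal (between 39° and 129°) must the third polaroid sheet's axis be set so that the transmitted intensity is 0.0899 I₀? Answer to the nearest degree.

Unpolarized light through the first polarizer → I₁ = ½ I₀, now polarized at 7°.
I₂ = I₁ cos²(39° − 7°) = 0.5 I₀ · cos²(32°) = 0.3596 I₀.
Need I₃/I₀ = 0.0899, so cos²(θ − 39°) = 0.0899 / 0.3596 = 0.25.
θ − 39° = arccos(√0.25) = 60.0°, giving θ ≈ 39 + 60.0 = 99.0°.

θ ≈ 99°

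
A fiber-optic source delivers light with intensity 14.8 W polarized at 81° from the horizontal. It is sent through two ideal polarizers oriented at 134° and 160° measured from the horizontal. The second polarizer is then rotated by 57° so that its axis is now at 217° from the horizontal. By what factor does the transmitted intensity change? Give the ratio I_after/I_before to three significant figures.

Before rotation:
By Malus's law, I₁ = I₀ cos²(134° − 81°) = I₀ cos²(53°) = 0.3622 I₀.
I₂ = I₁ cos²(160° − 134°) = 0.3622 I₀ · cos²(26°) = 0.2926 I₀.
After rotation:
I₁ = I₀ cos²(134° − 81°) = I₀ cos²(53°) = 0.3622 I₀.
I₂ = I₁ cos²(217° − 134°) = 0.3622 I₀ · cos²(83°) = 0.005379 I₀.
Ratio = 0.005379 / 0.2926 = 0.01839.

I_new/I_old ≈ 0.0184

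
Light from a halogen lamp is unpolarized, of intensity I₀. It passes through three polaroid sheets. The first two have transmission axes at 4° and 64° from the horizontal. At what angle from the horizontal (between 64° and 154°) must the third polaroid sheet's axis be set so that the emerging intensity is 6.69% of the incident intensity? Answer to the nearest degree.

θ ≈ 107°

Unpolarized light through the first polarizer → I₁ = ½ I₀, now polarized at 4°.
I₂ = I₁ cos²(64° − 4°) = 0.5 I₀ · cos²(60°) = 0.125 I₀.
Need I₃/I₀ = 0.0669, so cos²(θ − 64°) = 0.0669 / 0.125 = 0.5352.
θ − 64° = arccos(√0.5352) = 43.0°, giving θ ≈ 64 + 43.0 = 107.0°.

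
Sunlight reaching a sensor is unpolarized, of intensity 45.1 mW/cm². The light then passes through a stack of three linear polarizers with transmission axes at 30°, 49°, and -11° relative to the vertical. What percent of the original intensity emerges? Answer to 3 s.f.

≈ 11.2%

Unpolarized light through the first polarizer → I₁ = 45.1 mW/cm²/2 = 22.55 mW/cm², polarized at 30°.
I₂ = I₁ · cos²(19°) = 22.55 · 0.894 = 20.16 mW/cm².
I₃ = I₂ · cos²(60°) = 20.16 · 0.25 = 5.04 mW/cm².
That is 11.18% of the incident intensity.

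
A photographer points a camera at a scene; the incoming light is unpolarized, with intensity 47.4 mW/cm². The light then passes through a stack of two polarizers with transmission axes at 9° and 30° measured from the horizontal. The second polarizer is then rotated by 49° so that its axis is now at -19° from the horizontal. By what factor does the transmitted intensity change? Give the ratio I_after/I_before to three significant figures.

I_new/I_old ≈ 0.894

Before rotation:
Unpolarized light through the first polarizer → I₁ = ½ I₀, now polarized at 9°.
I₂ = I₁ cos²(30° − 9°) = 0.5 I₀ · cos²(21°) = 0.4358 I₀.
After rotation:
Unpolarized light through the first polarizer → I₁ = ½ I₀, now polarized at 9°.
I₂ = I₁ cos²(-19° − 9°) = 0.5 I₀ · cos²(28°) = 0.3898 I₀.
Ratio = 0.3898 / 0.4358 = 0.8945.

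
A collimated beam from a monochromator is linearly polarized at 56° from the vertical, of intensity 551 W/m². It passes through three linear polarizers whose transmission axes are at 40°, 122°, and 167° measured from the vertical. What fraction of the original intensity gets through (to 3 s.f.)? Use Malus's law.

By Malus's law, I₁ = 551 W/m² · cos²(16°) = 509.1 W/m².
I₂ = I₁ · cos²(82°) = 509.1 · 0.01937 = 9.862 W/m².
I₃ = I₂ · cos²(45°) = 9.862 · 0.5 = 4.931 W/m².
Transmitted fraction = 0.008949.

I/I₀ ≈ 0.00895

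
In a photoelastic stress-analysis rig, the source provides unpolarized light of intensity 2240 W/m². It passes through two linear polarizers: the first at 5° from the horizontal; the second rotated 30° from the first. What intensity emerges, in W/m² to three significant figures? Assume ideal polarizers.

I ≈ 840 W/m²

Unpolarized light through the first polarizer → I₁ = 2240 W/m²/2 = 1120 W/m², polarized at 5°.
I₂ = I₁ · cos²(30°) = 1120 · 0.75 = 840 W/m².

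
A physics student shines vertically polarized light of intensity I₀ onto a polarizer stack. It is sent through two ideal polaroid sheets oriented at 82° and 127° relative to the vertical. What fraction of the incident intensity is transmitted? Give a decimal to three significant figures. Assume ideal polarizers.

≈ 0.00968 I₀

I₁ = I₀ cos²(82° − 0°) = I₀ cos²(82°) = 0.01937 I₀.
I₂ = I₁ cos²(127° − 82°) = 0.01937 I₀ · cos²(45°) = 0.009685 I₀.
Transmitted fraction = 0.009685.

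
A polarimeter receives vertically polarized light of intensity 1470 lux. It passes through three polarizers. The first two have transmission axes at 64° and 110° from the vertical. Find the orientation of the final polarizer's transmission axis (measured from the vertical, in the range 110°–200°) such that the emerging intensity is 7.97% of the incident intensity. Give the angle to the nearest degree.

I₁ = I₀ cos²(64° − 0°) = I₀ cos²(64°) = 0.1922 I₀.
I₂ = I₁ cos²(110° − 64°) = 0.1922 I₀ · cos²(46°) = 0.09273 I₀.
Need I₃/I₀ = 0.0797, so cos²(θ − 110°) = 0.0797 / 0.09273 = 0.8595.
θ − 110° = arccos(√0.8595) = 22.0°, giving θ ≈ 110 + 22.0 = 132.0°.

θ ≈ 132°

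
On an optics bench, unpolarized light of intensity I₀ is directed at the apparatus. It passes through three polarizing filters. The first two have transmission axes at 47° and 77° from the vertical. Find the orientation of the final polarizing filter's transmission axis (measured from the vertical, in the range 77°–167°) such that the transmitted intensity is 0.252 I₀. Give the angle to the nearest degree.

Unpolarized light through the first polarizer → I₁ = ½ I₀, now polarized at 47°.
I₂ = I₁ cos²(77° − 47°) = 0.5 I₀ · cos²(30°) = 0.375 I₀.
Need I₃/I₀ = 0.252, so cos²(θ − 77°) = 0.252 / 0.375 = 0.672.
θ − 77° = arccos(√0.672) = 34.9°, giving θ ≈ 77 + 34.9 = 111.9°.

θ ≈ 112°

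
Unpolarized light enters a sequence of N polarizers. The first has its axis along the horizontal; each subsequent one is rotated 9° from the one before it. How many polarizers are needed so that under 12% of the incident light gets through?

First polarizer halves the unpolarized light: factor 1/2.
Each further stage multiplies by cos²(9°) = 0.9755.
After N polarizers: T = 0.5·0.9755^(N−1). Require T < 0.12 ⇒ N−1 > ln(0.12/0.5)/ln(0.9755) = 57.60, so N−1 ≥ 58 and N = 59.
Check: N=59 gives T = 0.1188 < 0.12; N=58 gives T = 0.1218.

N = 59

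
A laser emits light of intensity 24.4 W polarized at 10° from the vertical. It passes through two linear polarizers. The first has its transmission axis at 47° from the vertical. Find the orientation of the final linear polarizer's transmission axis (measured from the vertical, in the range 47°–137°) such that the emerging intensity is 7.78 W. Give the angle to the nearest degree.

θ ≈ 92°

I₁ = I₀ cos²(47° − 10°) = I₀ cos²(37°) = 0.6378 I₀.
Target fraction: 7.78 / 24.4 W = 0.3189 of I₀.
Need I₂/I₀ = 0.3189, so cos²(θ − 47°) = 0.3189 / 0.6378 = 0.4999.
θ − 47° = arccos(√0.4999) = 45.0°, giving θ ≈ 47 + 45.0 = 92.0°.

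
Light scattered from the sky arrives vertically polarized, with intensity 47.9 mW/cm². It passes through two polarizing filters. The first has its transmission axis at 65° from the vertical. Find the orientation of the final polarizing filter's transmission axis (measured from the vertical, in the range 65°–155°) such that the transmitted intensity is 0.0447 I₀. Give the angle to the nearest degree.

θ ≈ 125°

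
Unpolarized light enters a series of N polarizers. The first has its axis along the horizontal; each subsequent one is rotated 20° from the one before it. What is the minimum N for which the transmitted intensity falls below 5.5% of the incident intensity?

N = 19

First polarizer halves the unpolarized light: factor 1/2.
Each further stage multiplies by cos²(20°) = 0.883.
After N polarizers: T = 0.5·0.883^(N−1). Require T < 0.055 ⇒ N−1 > ln(0.055/0.5)/ln(0.883) = 17.74, so N−1 ≥ 18 and N = 19.
Check: N=19 gives T = 0.05327 < 0.055; N=18 gives T = 0.06032.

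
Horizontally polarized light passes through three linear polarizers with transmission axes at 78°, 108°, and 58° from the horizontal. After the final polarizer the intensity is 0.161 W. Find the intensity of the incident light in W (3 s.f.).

I₁ = I₀ cos²(78° − 0°) = I₀ cos²(78°) = 0.04323 I₀.
I₂ = I₁ cos²(108° − 78°) = 0.04323 I₀ · cos²(30°) = 0.03242 I₀.
I₃ = I₂ cos²(58° − 108°) = 0.03242 I₀ · cos²(50°) = 0.0134 I₀.
So 0.161 W = 0.0134 I₀, giving I₀ = 0.161/0.0134 = 12.02 W.

I₀ ≈ 12.0 W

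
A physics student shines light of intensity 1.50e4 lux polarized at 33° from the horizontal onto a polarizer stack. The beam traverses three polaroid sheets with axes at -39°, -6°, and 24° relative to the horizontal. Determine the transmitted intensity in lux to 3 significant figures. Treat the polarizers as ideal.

I ≈ 756 lux

I₁ = 1.50e4 lux · cos²(72°) = 1432 lux.
I₂ = I₁ · cos²(33°) = 1432 · 0.7034 = 1007 lux.
I₃ = I₂ · cos²(30°) = 1007 · 0.75 = 755.6 lux.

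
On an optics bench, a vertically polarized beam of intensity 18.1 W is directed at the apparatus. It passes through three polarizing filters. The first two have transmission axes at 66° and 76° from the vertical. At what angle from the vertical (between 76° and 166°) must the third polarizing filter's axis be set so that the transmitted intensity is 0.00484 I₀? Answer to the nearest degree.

θ ≈ 156°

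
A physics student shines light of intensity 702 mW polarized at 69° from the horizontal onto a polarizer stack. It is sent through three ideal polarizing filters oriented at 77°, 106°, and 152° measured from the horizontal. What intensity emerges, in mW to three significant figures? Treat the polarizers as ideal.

I₁ = 702 mW · cos²(8°) = 688.4 mW.
I₂ = I₁ · cos²(29°) = 688.4 · 0.765 = 526.6 mW.
I₃ = I₂ · cos²(46°) = 526.6 · 0.4826 = 254.1 mW.

I ≈ 254 mW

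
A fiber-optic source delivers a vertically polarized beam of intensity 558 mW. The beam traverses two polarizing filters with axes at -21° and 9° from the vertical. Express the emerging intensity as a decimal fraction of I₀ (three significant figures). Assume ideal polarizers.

I/I₀ ≈ 0.654

I₁ = 558 mW · cos²(21°) = 486.3 mW.
I₂ = I₁ · cos²(30°) = 486.3 · 0.75 = 364.8 mW.
Transmitted fraction = 0.6537.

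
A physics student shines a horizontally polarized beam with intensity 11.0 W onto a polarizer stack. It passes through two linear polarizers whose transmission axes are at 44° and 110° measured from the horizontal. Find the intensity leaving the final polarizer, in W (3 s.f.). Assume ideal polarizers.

By Malus's law, I₁ = 11.0 W · cos²(44°) = 5.692 W.
I₂ = I₁ · cos²(66°) = 5.692 · 0.1654 = 0.9416 W.

I ≈ 0.942 W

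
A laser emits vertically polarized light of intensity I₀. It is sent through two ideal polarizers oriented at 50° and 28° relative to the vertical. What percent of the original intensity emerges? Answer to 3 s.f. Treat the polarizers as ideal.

By Malus's law, I₁ = I₀ cos²(50° − 0°) = I₀ cos²(50°) = 0.4132 I₀.
I₂ = I₁ cos²(28° − 50°) = 0.4132 I₀ · cos²(22°) = 0.3552 I₀.
That is 35.52% of the incident intensity.

≈ 35.5%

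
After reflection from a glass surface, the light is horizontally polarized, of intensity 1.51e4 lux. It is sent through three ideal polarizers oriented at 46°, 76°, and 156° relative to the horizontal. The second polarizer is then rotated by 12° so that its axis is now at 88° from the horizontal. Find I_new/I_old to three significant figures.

I_new/I_old ≈ 3.43

Before rotation:
I₁ = I₀ cos²(46° − 0°) = I₀ cos²(46°) = 0.4826 I₀.
I₂ = I₁ cos²(76° − 46°) = 0.4826 I₀ · cos²(30°) = 0.3619 I₀.
I₃ = I₂ cos²(156° − 76°) = 0.3619 I₀ · cos²(80°) = 0.01091 I₀.
After rotation:
I₁ = I₀ cos²(46° − 0°) = I₀ cos²(46°) = 0.4826 I₀.
I₂ = I₁ cos²(88° − 46°) = 0.4826 I₀ · cos²(42°) = 0.2665 I₀.
I₃ = I₂ cos²(156° − 88°) = 0.2665 I₀ · cos²(68°) = 0.0374 I₀.
Ratio = 0.0374 / 0.01091 = 3.427.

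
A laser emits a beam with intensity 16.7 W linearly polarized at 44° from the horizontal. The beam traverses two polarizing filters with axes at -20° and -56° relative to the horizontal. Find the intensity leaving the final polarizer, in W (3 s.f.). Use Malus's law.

I ≈ 2.10 W

By Malus's law, I₁ = 16.7 W · cos²(64°) = 3.209 W.
I₂ = I₁ · cos²(36°) = 3.209 · 0.6545 = 2.1 W.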